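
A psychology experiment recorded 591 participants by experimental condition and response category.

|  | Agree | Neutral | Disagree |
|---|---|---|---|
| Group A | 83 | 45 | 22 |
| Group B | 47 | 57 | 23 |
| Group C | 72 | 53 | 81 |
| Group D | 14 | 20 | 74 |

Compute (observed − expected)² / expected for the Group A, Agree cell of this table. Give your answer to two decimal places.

14.48

Row total (Group A) = 150; column total (Agree) = 216; N = 591.
Expected count E = 150 × 216 / 591 = 54.822.
Contribution = (O − E)²/E = (83 − 54.822)² / 54.822 = 14.48.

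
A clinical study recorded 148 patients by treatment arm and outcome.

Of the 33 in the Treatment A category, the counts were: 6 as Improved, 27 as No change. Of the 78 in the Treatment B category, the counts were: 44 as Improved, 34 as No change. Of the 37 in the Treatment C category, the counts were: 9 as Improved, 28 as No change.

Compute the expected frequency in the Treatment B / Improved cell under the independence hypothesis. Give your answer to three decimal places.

Row total (Treatment B) = 78; column total (Improved) = 59; grand total N = 148.
Expected count = (row total × column total) / N = 78 × 59 / 148 = 31.095.

31.095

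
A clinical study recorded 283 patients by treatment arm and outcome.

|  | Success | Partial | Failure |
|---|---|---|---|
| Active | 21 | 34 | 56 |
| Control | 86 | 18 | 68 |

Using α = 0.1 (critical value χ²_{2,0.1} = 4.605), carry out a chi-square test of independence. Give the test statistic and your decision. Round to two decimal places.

Row totals: 111, 172. Column totals: 107, 52, 124. Grand total N = 283.
Expected counts (row total × column total / N):
  Active, Success: 111×107/283 = 41.968
  Active, Partial: 111×52/283 = 20.396
  Active, Failure: 111×124/283 = 48.636
  Control, Success: 172×107/283 = 65.032
  Control, Partial: 172×52/283 = 31.604
  Control, Failure: 172×124/283 = 75.364
Contributions (O − E)²/E:
  (21 − 41.968)²/41.968 = 10.4760
  (34 − 20.396)²/20.396 = 9.0738
  (56 − 48.636)²/48.636 = 1.1150
  (86 − 65.032)²/65.032 = 6.7606
  (18 − 31.604)²/31.604 = 5.8559
  (68 − 75.364)²/75.364 = 0.7196
χ² = 10.4760 + 9.0738 + 1.1150 + 6.7606 + 5.8559 + 0.7196 = 34.00
df = (2−1)(3−1) = 2. Since 34.00 > 4.605, reject the null hypothesis of independence at α = 0.1.

34.00; reject H₀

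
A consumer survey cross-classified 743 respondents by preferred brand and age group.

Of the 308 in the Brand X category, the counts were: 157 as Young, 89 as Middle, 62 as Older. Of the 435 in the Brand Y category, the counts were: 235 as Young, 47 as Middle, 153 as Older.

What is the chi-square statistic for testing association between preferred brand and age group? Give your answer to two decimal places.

Row totals: 308, 435. Column totals: 392, 136, 215. Grand total N = 743.
Expected counts (row total × column total / N):
  Brand X, Young: 308×392/743 = 162.498
  Brand X, Middle: 308×136/743 = 56.377
  Brand X, Older: 308×215/743 = 89.125
  Brand Y, Young: 435×392/743 = 229.502
  Brand Y, Middle: 435×136/743 = 79.623
  Brand Y, Older: 435×215/743 = 125.875
Contributions (O − E)²/E:
  (157 − 162.498)²/162.498 = 0.1860
  (89 − 56.377)²/56.377 = 18.8776
  (62 − 89.125)²/89.125 = 8.2554
  (235 − 229.502)²/229.502 = 0.1317
  (47 − 79.623)²/79.623 = 13.3662
  (153 − 125.875)²/125.875 = 5.8452
χ² = 0.1860 + 18.8776 + 8.2554 + 0.1317 + 13.3662 + 5.8452 = 46.66

46.66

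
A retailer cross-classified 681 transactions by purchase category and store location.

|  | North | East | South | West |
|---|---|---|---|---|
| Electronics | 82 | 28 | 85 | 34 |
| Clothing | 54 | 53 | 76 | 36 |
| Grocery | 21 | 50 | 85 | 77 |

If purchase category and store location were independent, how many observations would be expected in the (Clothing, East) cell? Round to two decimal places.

42.13

Row total (Clothing) = 219; column total (East) = 131; grand total N = 681.
Expected count = (row total × column total) / N = 219 × 131 / 681 = 42.13.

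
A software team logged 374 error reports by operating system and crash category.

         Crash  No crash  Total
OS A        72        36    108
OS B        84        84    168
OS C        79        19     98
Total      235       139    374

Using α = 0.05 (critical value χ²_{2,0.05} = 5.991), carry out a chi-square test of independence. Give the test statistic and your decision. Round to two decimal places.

Grand total N = 374.
Expected counts (row total × column total / N):
  OS A, Crash: 108×235/374 = 67.861
  OS A, No crash: 108×139/374 = 40.139
  OS B, Crash: 168×235/374 = 105.561
  OS B, No crash: 168×139/374 = 62.439
  OS C, Crash: 98×235/374 = 61.578
  OS C, No crash: 98×139/374 = 36.422
Contributions (O − E)²/E:
  (72 − 67.861)²/67.861 = 0.2524
  (36 − 40.139)²/40.139 = 0.4268
  (84 − 105.561)²/105.561 = 4.4039
  (84 − 62.439)²/62.439 = 7.4453
  (79 − 61.578)²/61.578 = 4.9291
  (19 − 36.422)²/36.422 = 8.3336
χ² = 0.2524 + 0.4268 + 4.4039 + 7.4453 + 4.9291 + 8.3336 = 25.79
df = (3−1)(2−1) = 2. Since 25.79 > 5.991, reject the null hypothesis of independence at α = 0.05.

25.79; reject H₀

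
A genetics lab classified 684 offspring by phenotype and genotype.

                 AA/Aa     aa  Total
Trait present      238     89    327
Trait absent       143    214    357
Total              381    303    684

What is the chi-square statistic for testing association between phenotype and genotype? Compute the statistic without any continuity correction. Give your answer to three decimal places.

74.082

Grand total N = 684.
Expected counts (row total × column total / N):
  Trait present, AA/Aa: 327×381/684 = 182.1447
  Trait present, aa: 327×303/684 = 144.8553
  Trait absent, AA/Aa: 357×381/684 = 198.8553
  Trait absent, aa: 357×303/684 = 158.1447
Contributions (O − E)²/E:
  (238 − 182.1447)²/182.1447 = 17.1282
  (89 − 144.8553)²/144.8553 = 21.5375
  (143 − 198.8553)²/198.8553 = 15.6889
  (214 − 158.1447)²/158.1447 = 19.7276
χ² = 17.1282 + 21.5375 + 15.6889 + 19.7276 = 74.082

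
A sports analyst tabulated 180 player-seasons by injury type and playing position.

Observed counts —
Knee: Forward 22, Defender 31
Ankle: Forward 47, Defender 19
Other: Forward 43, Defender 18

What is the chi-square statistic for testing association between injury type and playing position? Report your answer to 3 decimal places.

Row totals: 53, 66, 61. Column totals: 112, 68. Grand total N = 180.
Expected counts (row total × column total / N):
  Knee, Forward: 53×112/180 = 32.9778
  Knee, Defender: 53×68/180 = 20.0222
  Ankle, Forward: 66×112/180 = 41.0667
  Ankle, Defender: 66×68/180 = 24.9333
  Other, Forward: 61×112/180 = 37.9556
  Other, Defender: 61×68/180 = 23.0444
Contributions (O − E)²/E:
  (22 − 32.9778)²/32.9778 = 3.6543
  (31 − 20.0222)²/20.0222 = 6.0189
  (47 − 41.0667)²/41.0667 = 0.8572
  (19 − 24.9333)²/24.9333 = 1.4119
  (43 − 37.9556)²/37.9556 = 0.6704
  (18 − 23.0444)²/23.0444 = 1.1042
χ² = 3.6543 + 6.0189 + 0.8572 + 1.4119 + 0.6704 + 1.1042 = 13.717

13.717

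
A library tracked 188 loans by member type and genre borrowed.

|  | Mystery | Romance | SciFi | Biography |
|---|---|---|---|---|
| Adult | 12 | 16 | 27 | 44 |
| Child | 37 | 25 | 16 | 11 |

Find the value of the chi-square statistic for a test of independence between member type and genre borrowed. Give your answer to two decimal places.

36.92

Row totals: 99, 89. Column totals: 49, 41, 43, 55. Grand total N = 188.
Expected counts (row total × column total / N):
  Adult, Mystery: 99×49/188 = 25.803
  Adult, Romance: 99×41/188 = 21.590
  Adult, SciFi: 99×43/188 = 22.644
  Adult, Biography: 99×55/188 = 28.963
  Child, Mystery: 89×49/188 = 23.197
  Child, Romance: 89×41/188 = 19.410
  Child, SciFi: 89×43/188 = 20.356
  Child, Biography: 89×55/188 = 26.037
Contributions (O − E)²/E:
  (12 − 25.803)²/25.803 = 7.3837
  (16 − 21.590)²/21.590 = 1.4473
  (27 − 22.644)²/22.644 = 0.8380
  (44 − 28.963)²/28.963 = 7.8069
  (37 − 23.197)²/23.197 = 8.2133
  (25 − 19.410)²/19.410 = 1.6099
  (16 − 20.356)²/20.356 = 0.9321
  (11 − 26.037)²/26.037 = 8.6842
χ² = 7.3837 + 1.4473 + 0.8380 + 7.8069 + 8.2133 + 1.6099 + 0.9321 + 8.6842 = 36.92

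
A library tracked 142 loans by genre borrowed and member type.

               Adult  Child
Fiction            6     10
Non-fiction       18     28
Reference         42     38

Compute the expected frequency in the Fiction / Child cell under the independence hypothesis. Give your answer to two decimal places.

8.56

Row total (Fiction) = 16; column total (Child) = 76; grand total N = 142.
Expected count = (row total × column total) / N = 16 × 76 / 142 = 8.56.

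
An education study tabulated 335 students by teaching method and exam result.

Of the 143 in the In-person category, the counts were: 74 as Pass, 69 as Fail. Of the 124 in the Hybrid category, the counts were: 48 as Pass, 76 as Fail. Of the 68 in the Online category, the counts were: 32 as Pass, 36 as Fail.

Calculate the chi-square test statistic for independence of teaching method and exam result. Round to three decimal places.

Row totals: 143, 124, 68. Column totals: 154, 181. Grand total N = 335.
Expected counts (row total × column total / N):
  In-person, Pass: 143×154/335 = 65.7373
  In-person, Fail: 143×181/335 = 77.2627
  Hybrid, Pass: 124×154/335 = 57.0030
  Hybrid, Fail: 124×181/335 = 66.9970
  Online, Pass: 68×154/335 = 31.2597
  Online, Fail: 68×181/335 = 36.7403
Contributions (O − E)²/E:
  (74 − 65.7373)²/65.7373 = 1.0386
  (69 − 77.2627)²/77.2627 = 0.8836
  (48 − 57.0030)²/57.0030 = 1.4219
  (76 − 66.9970)²/66.9970 = 1.2098
  (32 − 31.2597)²/31.2597 = 0.0175
  (36 − 36.7403)²/36.7403 = 0.0149
χ² = 1.0386 + 0.8836 + 1.4219 + 1.2098 + 0.0175 + 0.0149 = 4.586

4.586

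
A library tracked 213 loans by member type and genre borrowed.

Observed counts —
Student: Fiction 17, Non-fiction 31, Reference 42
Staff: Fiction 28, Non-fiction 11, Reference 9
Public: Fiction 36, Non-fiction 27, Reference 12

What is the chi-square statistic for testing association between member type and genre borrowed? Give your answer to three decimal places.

33.047

Row totals: 90, 48, 75. Column totals: 81, 69, 63. Grand total N = 213.
Expected counts (row total × column total / N):
  Student, Fiction: 90×81/213 = 34.2254
  Student, Non-fiction: 90×69/213 = 29.1549
  Student, Reference: 90×63/213 = 26.6197
  Staff, Fiction: 48×81/213 = 18.2535
  Staff, Non-fiction: 48×69/213 = 15.5493
  Staff, Reference: 48×63/213 = 14.1972
  Public, Fiction: 75×81/213 = 28.5211
  Public, Non-fiction: 75×69/213 = 24.2958
  Public, Reference: 75×63/213 = 22.1831
Contributions (O − E)²/E:
  (17 − 34.2254)²/34.2254 = 8.6694
  (31 − 29.1549)²/29.1549 = 0.1168
  (42 − 26.6197)²/26.6197 = 8.8864
  (28 − 18.2535)²/18.2535 = 5.2042
  (11 − 15.5493)²/15.5493 = 1.3310
  (9 − 14.1972)²/14.1972 = 1.9026
  (36 − 28.5211)²/28.5211 = 1.9611
  (27 − 24.2958)²/24.2958 = 0.3010
  (12 − 22.1831)²/22.1831 = 4.6745
χ² = 8.6694 + 0.1168 + 8.8864 + 5.2042 + 1.3310 + 1.9026 + 1.9611 + 0.3010 + 4.6745 = 33.047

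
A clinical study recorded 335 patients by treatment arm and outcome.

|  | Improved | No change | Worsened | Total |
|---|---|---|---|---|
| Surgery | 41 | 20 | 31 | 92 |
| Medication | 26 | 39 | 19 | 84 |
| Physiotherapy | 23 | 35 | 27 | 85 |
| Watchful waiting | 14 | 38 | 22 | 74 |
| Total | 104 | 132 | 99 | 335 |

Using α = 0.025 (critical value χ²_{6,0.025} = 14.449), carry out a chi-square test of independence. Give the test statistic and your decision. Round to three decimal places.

22.486; reject H₀

Grand total N = 335.
Expected counts (row total × column total / N):
  Surgery, Improved: 92×104/335 = 28.5612
  Surgery, No change: 92×132/335 = 36.2507
  Surgery, Worsened: 92×99/335 = 27.1881
  Medication, Improved: 84×104/335 = 26.0776
  Medication, No change: 84×132/335 = 33.0985
  Medication, Worsened: 84×99/335 = 24.8239
  Physiotherapy, Improved: 85×104/335 = 26.3881
  Physiotherapy, No change: 85×132/335 = 33.4925
  Physiotherapy, Worsened: 85×99/335 = 25.1194
  Watchful waiting, Improved: 74×104/335 = 22.9731
  Watchful waiting, No change: 74×132/335 = 29.1582
  Watchful waiting, Worsened: 74×99/335 = 21.8687
Contributions (O − E)²/E:
  (41 − 28.5612)²/28.5612 = 5.4173
  (20 − 36.2507)²/36.2507 = 7.2850
  (31 − 27.1881)²/27.1881 = 0.5344
  (26 − 26.0776)²/26.0776 = 0.0002
  (39 − 33.0985)²/33.0985 = 1.0522
  (19 − 24.8239)²/24.8239 = 1.3663
  (23 − 26.3881)²/26.3881 = 0.4350
  (35 − 33.4925)²/33.4925 = 0.0679
  (27 − 25.1194)²/25.1194 = 0.1408
  (14 − 22.9731)²/22.9731 = 3.5048
  (38 − 29.1582)²/29.1582 = 2.6811
  (22 − 21.8687)²/21.8687 = 0.0008
χ² = 5.4173 + 7.2850 + 0.5344 + 0.0002 + 1.0522 + 1.3663 + 0.4350 + 0.0679 + 0.1408 + 3.5048 + 2.6811 + 0.0008 = 22.486
df = (4−1)(3−1) = 6. Since 22.486 > 14.449, reject the null hypothesis of independence at α = 0.025.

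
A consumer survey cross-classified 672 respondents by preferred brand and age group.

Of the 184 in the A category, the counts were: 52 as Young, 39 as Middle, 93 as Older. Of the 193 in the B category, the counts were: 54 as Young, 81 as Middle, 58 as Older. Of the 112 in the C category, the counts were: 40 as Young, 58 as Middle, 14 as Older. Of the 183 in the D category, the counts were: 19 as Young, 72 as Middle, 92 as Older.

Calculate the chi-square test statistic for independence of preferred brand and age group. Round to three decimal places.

Row totals: 184, 193, 112, 183. Column totals: 165, 250, 257. Grand total N = 672.
Expected counts (row total × column total / N):
  A, Young: 184×165/672 = 45.1786
  A, Middle: 184×250/672 = 68.4524
  A, Older: 184×257/672 = 70.3690
  B, Young: 193×165/672 = 47.3884
  B, Middle: 193×250/672 = 71.8006
  B, Older: 193×257/672 = 73.8110
  C, Young: 112×165/672 = 27.5000
  C, Middle: 112×250/672 = 41.6667
  C, Older: 112×257/672 = 42.8333
  D, Young: 183×165/672 = 44.9330
  D, Middle: 183×250/672 = 68.0804
  D, Older: 183×257/672 = 69.9866
Contributions (O − E)²/E:
  (52 − 45.1786)²/45.1786 = 1.0299
  (39 − 68.4524)²/68.4524 = 12.6722
  (93 − 70.3690)²/70.3690 = 7.2782
  (54 − 47.3884)²/47.3884 = 0.9224
  (81 − 71.8006)²/71.8006 = 1.1787
  (58 − 73.8110)²/73.8110 = 3.3869
  (40 − 27.5000)²/27.5000 = 5.6818
  (58 − 41.6667)²/41.6667 = 6.4026
  (14 − 42.8333)²/42.8333 = 19.4092
  (19 − 44.9330)²/44.9330 = 14.9672
  (72 − 68.0804)²/68.0804 = 0.2257
  (92 − 69.9866)²/69.9866 = 6.9240
χ² = 1.0299 + 12.6722 + 7.2782 + 0.9224 + 1.1787 + 3.3869 + 5.6818 + 6.4026 + 19.4092 + 14.9672 + 0.2257 + 6.9240 = 80.079

80.079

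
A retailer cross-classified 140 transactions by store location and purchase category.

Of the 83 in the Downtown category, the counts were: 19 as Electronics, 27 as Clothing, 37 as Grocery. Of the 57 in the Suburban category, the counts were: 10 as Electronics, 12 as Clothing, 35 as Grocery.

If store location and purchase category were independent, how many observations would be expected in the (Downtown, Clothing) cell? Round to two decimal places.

Row total (Downtown) = 83; column total (Clothing) = 39; grand total N = 140.
Expected count = (row total × column total) / N = 83 × 39 / 140 = 23.12.

23.12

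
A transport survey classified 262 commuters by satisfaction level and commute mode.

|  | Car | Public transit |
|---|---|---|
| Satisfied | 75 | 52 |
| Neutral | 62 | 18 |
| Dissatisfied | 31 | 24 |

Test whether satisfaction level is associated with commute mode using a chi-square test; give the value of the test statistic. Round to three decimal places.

Row totals: 127, 80, 55. Column totals: 168, 94. Grand total N = 262.
Expected counts (row total × column total / N):
  Satisfied, Car: 127×168/262 = 81.4351
  Satisfied, Public transit: 127×94/262 = 45.5649
  Neutral, Car: 80×168/262 = 51.2977
  Neutral, Public transit: 80×94/262 = 28.7023
  Dissatisfied, Car: 55×168/262 = 35.2672
  Dissatisfied, Public transit: 55×94/262 = 19.7328
Contributions (O − E)²/E:
  (75 − 81.4351)²/81.4351 = 0.5085
  (52 − 45.5649)²/45.5649 = 0.9088
  (62 − 51.2977)²/51.2977 = 2.2328
  (18 − 28.7023)²/28.7023 = 3.9906
  (31 − 35.2672)²/35.2672 = 0.5163
  (24 − 19.7328)²/19.7328 = 0.9228
χ² = 0.5085 + 0.9088 + 2.2328 + 3.9906 + 0.5163 + 0.9228 = 9.080

9.080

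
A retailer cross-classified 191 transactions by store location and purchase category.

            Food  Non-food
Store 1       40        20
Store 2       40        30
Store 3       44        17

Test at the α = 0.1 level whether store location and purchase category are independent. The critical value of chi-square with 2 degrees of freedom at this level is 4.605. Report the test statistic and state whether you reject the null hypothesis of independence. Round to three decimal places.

3.332; fail to reject H₀

Row totals: 60, 70, 61. Column totals: 124, 67. Grand total N = 191.
Expected counts (row total × column total / N):
  Store 1, Food: 60×124/191 = 38.9529
  Store 1, Non-food: 60×67/191 = 21.0471
  Store 2, Food: 70×124/191 = 45.4450
  Store 2, Non-food: 70×67/191 = 24.5550
  Store 3, Food: 61×124/191 = 39.6021
  Store 3, Non-food: 61×67/191 = 21.3979
Contributions (O − E)²/E:
  (40 − 38.9529)²/38.9529 = 0.0281
  (20 − 21.0471)²/21.0471 = 0.0521
  (40 − 45.4450)²/45.4450 = 0.6524
  (30 − 24.5550)²/24.5550 = 1.2074
  (44 − 39.6021)²/39.6021 = 0.4884
  (17 − 21.3979)²/21.3979 = 0.9039
χ² = 0.0281 + 0.0521 + 0.6524 + 1.2074 + 0.4884 + 0.9039 = 3.332
df = (3−1)(2−1) = 2. Since 3.332 < 4.605, fail to reject the null hypothesis of independence at α = 0.1.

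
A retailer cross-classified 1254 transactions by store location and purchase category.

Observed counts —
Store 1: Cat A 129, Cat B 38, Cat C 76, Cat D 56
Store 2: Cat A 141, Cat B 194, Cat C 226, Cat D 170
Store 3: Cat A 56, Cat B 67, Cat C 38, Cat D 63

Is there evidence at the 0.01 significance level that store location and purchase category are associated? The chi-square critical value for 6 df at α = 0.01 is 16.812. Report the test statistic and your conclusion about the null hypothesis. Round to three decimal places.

Row totals: 299, 731, 224. Column totals: 326, 299, 340, 289. Grand total N = 1254.
Expected counts (row total × column total / N):
  Store 1, Cat A: 299×326/1254 = 77.7305
  Store 1, Cat B: 299×299/1254 = 71.2927
  Store 1, Cat C: 299×340/1254 = 81.0686
  Store 1, Cat D: 299×289/1254 = 68.9083
  Store 2, Cat A: 731×326/1254 = 190.0367
  Store 2, Cat B: 731×299/1254 = 174.2974
  Store 2, Cat C: 731×340/1254 = 198.1978
  Store 2, Cat D: 731×289/1254 = 168.4681
  Store 3, Cat A: 224×326/1254 = 58.2329
  Store 3, Cat B: 224×299/1254 = 53.4099
  Store 3, Cat C: 224×340/1254 = 60.7337
  Store 3, Cat D: 224×289/1254 = 51.6236
Contributions (O − E)²/E:
  (129 − 77.7305)²/77.7305 = 33.8163
  (38 − 71.2927)²/71.2927 = 15.5472
  (76 − 81.0686)²/81.0686 = 0.3169
  (56 − 68.9083)²/68.9083 = 2.4181
  (141 − 190.0367)²/190.0367 = 12.6533
  (194 − 174.2974)²/174.2974 = 2.2272
  (226 − 198.1978)²/198.1978 = 3.9000
  (170 − 168.4681)²/168.4681 = 0.0139
  (56 − 58.2329)²/58.2329 = 0.0856
  (67 − 53.4099)²/53.4099 = 3.4580
  (38 − 60.7337)²/60.7337 = 8.5096
  (63 − 51.6236)²/51.6236 = 2.5070
χ² = 33.8163 + 15.5472 + 0.3169 + 2.4181 + 12.6533 + 2.2272 + 3.9000 + 0.0139 + 0.0856 + 3.4580 + 8.5096 + 2.5070 = 85.453
df = (3−1)(4−1) = 6. Since 85.453 > 16.812, reject the null hypothesis of independence at α = 0.01.

85.453; reject H₀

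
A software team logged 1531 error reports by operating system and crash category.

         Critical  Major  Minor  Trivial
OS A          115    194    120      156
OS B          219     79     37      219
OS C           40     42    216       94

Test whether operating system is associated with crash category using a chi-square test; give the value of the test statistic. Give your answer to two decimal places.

Row totals: 585, 554, 392. Column totals: 374, 315, 373, 469. Grand total N = 1531.
Expected counts (row total × column total / N):
  OS A, Critical: 585×374/1531 = 142.9066
  OS A, Major: 585×315/1531 = 120.3625
  OS A, Minor: 585×373/1531 = 142.5245
  OS A, Trivial: 585×469/1531 = 179.2064
  OS B, Critical: 554×374/1531 = 135.3338
  OS B, Major: 554×315/1531 = 113.9843
  OS B, Minor: 554×373/1531 = 134.9719
  OS B, Trivial: 554×469/1531 = 169.7100
  OS C, Critical: 392×374/1531 = 95.7596
  OS C, Major: 392×315/1531 = 80.6532
  OS C, Minor: 392×373/1531 = 95.5036
  OS C, Trivial: 392×469/1531 = 120.0836
Contributions (O − E)²/E:
  (115 − 142.9066)²/142.9066 = 5.4496
  (194 − 120.3625)²/120.3625 = 45.0513
  (120 − 142.5245)²/142.5245 = 3.5598
  (156 − 179.2064)²/179.2064 = 3.0051
  (219 − 135.3338)²/135.3338 = 51.7242
  (79 − 113.9843)²/113.9843 = 10.7375
  (37 − 134.9719)²/134.9719 = 71.1148
  (219 − 169.7100)²/169.7100 = 14.3156
  (40 − 95.7596)²/95.7596 = 32.4681
  (42 − 80.6532)²/80.6532 = 18.5246
  (216 − 95.5036)²/95.5036 = 152.0297
  (94 − 120.0836)²/120.0836 = 5.6657
χ² = 5.4496 + 45.0513 + 3.5598 + 3.0051 + 51.7242 + 10.7375 + 71.1148 + 14.3156 + 32.4681 + 18.5246 + 152.0297 + 5.6657 = 413.65

413.65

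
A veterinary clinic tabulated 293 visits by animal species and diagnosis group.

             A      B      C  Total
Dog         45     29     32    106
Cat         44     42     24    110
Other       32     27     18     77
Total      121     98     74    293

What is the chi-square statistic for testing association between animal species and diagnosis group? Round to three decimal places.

3.696

Grand total N = 293.
Expected counts (row total × column total / N):
  Dog, A: 106×121/293 = 43.7747
  Dog, B: 106×98/293 = 35.4539
  Dog, C: 106×74/293 = 26.7713
  Cat, A: 110×121/293 = 45.4266
  Cat, B: 110×98/293 = 36.7918
  Cat, C: 110×74/293 = 27.7816
  Other, A: 77×121/293 = 31.7986
  Other, B: 77×98/293 = 25.7543
  Other, C: 77×74/293 = 19.4471
Contributions (O − E)²/E:
  (45 − 43.7747)²/43.7747 = 0.0343
  (29 − 35.4539)²/35.4539 = 1.1748
  (32 − 26.7713)²/26.7713 = 1.0212
  (44 − 45.4266)²/45.4266 = 0.0448
  (42 − 36.7918)²/36.7918 = 0.7373
  (24 − 27.7816)²/27.7816 = 0.5147
  (32 − 31.7986)²/31.7986 = 0.0013
  (27 − 25.7543)²/25.7543 = 0.0603
  (18 − 19.4471)²/19.4471 = 0.1077
χ² = 0.0343 + 1.1748 + 1.0212 + 0.0448 + 0.7373 + 0.5147 + 0.0013 + 0.0603 + 0.1077 = 3.696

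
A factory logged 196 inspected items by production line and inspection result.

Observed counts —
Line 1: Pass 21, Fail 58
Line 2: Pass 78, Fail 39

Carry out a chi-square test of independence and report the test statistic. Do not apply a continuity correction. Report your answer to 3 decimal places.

30.312

Row totals: 79, 117. Column totals: 99, 97. Grand total N = 196.
Expected counts (row total × column total / N):
  Line 1, Pass: 79×99/196 = 39.90306
  Line 1, Fail: 79×97/196 = 39.09694
  Line 2, Pass: 117×99/196 = 59.09694
  Line 2, Fail: 117×97/196 = 57.90306
Contributions (O − E)²/E:
  (21 − 39.90306)²/39.90306 = 8.9548
  (58 − 39.09694)²/39.09694 = 9.1395
  (78 − 59.09694)²/59.09694 = 6.0464
  (39 − 57.90306)²/57.90306 = 6.1711
χ² = 8.9548 + 9.1395 + 6.0464 + 6.1711 = 30.312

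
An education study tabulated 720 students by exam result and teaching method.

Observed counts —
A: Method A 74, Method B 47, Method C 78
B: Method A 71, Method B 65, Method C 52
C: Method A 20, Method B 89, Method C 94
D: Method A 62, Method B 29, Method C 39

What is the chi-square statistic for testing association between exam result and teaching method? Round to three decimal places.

Row totals: 199, 188, 203, 130. Column totals: 227, 230, 263. Grand total N = 720.
Expected counts (row total × column total / N):
  A, Method A: 199×227/720 = 62.74028
  A, Method B: 199×230/720 = 63.56944
  A, Method C: 199×263/720 = 72.69028
  B, Method A: 188×227/720 = 59.27222
  B, Method B: 188×230/720 = 60.05556
  B, Method C: 188×263/720 = 68.67222
  C, Method A: 203×227/720 = 64.00139
  C, Method B: 203×230/720 = 64.84722
  C, Method C: 203×263/720 = 74.15139
  D, Method A: 130×227/720 = 40.98611
  D, Method B: 130×230/720 = 41.52778
  D, Method C: 130×263/720 = 47.48611
Contributions (O − E)²/E:
  (74 − 62.74028)²/62.74028 = 2.0207
  (47 − 63.56944)²/63.56944 = 4.3188
  (78 − 72.69028)²/72.69028 = 0.3879
  (71 − 59.27222)²/59.27222 = 2.3205
  (65 − 60.05556)²/60.05556 = 0.4071
  (52 − 68.67222)²/68.67222 = 4.0477
  (20 − 64.00139)²/64.00139 = 30.2513
  (89 − 64.84722)²/64.84722 = 8.9959
  (94 − 74.15139)²/74.15139 = 5.3130
  (62 − 40.98611)²/40.98611 = 10.7740
  (29 − 41.52778)²/41.52778 = 3.7793
  (39 − 47.48611)²/47.48611 = 1.5165
χ² = 2.0207 + 4.3188 + 0.3879 + 2.3205 + 0.4071 + 4.0477 + 30.2513 + 8.9959 + 5.3130 + 10.7740 + 3.7793 + 1.5165 = 74.133

74.133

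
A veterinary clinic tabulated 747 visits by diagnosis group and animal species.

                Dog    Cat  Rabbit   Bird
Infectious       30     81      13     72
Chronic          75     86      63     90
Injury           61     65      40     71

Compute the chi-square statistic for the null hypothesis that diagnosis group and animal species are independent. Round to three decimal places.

Row totals: 196, 314, 237. Column totals: 166, 232, 116, 233. Grand total N = 747.
Expected counts (row total × column total / N):
  Infectious, Dog: 196×166/747 = 43.5556
  Infectious, Cat: 196×232/747 = 60.8728
  Infectious, Rabbit: 196×116/747 = 30.4364
  Infectious, Bird: 196×233/747 = 61.1352
  Chronic, Dog: 314×166/747 = 69.7778
  Chronic, Cat: 314×232/747 = 97.5207
  Chronic, Rabbit: 314×116/747 = 48.7604
  Chronic, Bird: 314×233/747 = 97.9411
  Injury, Dog: 237×166/747 = 52.6667
  Injury, Cat: 237×232/747 = 73.6064
  Injury, Rabbit: 237×116/747 = 36.8032
  Injury, Bird: 237×233/747 = 73.9237
Contributions (O − E)²/E:
  (30 − 43.5556)²/43.5556 = 4.2188
  (81 − 60.8728)²/60.8728 = 6.6549
  (13 − 30.4364)²/30.4364 = 9.9890
  (72 − 61.1352)²/61.1352 = 1.9309
  (75 − 69.7778)²/69.7778 = 0.3908
  (86 − 97.5207)²/97.5207 = 1.3610
  (63 − 48.7604)²/48.7604 = 4.1584
  (90 − 97.9411)²/97.9411 = 0.6439
  (61 − 52.6667)²/52.6667 = 1.3186
  (65 − 73.6064)²/73.6064 = 1.0063
  (40 − 36.8032)²/36.8032 = 0.2777
  (71 − 73.9237)²/73.9237 = 0.1156
χ² = 4.2188 + 6.6549 + 9.9890 + 1.9309 + 0.3908 + 1.3610 + 4.1584 + 0.6439 + 1.3186 + 1.0063 + 0.2777 + 0.1156 = 32.066

32.066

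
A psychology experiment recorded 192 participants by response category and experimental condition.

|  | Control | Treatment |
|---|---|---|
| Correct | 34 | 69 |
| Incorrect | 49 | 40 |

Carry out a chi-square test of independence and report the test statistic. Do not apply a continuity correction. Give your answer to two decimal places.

9.46

Row totals: 103, 89. Column totals: 83, 109. Grand total N = 192.
Expected counts (row total × column total / N):
  Correct, Control: 103×83/192 = 44.526
  Correct, Treatment: 103×109/192 = 58.474
  Incorrect, Control: 89×83/192 = 38.474
  Incorrect, Treatment: 89×109/192 = 50.526
Contributions (O − E)²/E:
  (34 − 44.526)²/44.526 = 2.4884
  (69 − 58.474)²/58.474 = 1.8948
  (49 − 38.474)²/38.474 = 2.8798
  (40 − 50.526)²/50.526 = 2.1929
χ² = 2.4884 + 1.8948 + 2.8798 + 2.1929 = 9.46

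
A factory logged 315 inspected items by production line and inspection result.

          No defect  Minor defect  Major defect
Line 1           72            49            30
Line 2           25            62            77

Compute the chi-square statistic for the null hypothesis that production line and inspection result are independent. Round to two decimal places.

Row totals: 151, 164. Column totals: 97, 111, 107. Grand total N = 315.
Expected counts (row total × column total / N):
  Line 1, No defect: 151×97/315 = 46.498
  Line 1, Minor defect: 151×111/315 = 53.210
  Line 1, Major defect: 151×107/315 = 51.292
  Line 2, No defect: 164×97/315 = 50.502
  Line 2, Minor defect: 164×111/315 = 57.790
  Line 2, Major defect: 164×107/315 = 55.708
Contributions (O − E)²/E:
  (72 − 46.498)²/46.498 = 13.9867
  (49 − 53.210)²/53.210 = 0.3331
  (30 − 51.292)²/51.292 = 8.8386
  (25 − 50.502)²/50.502 = 12.8777
  (62 − 57.790)²/57.790 = 0.3067
  (77 − 55.708)²/55.708 = 8.1380
χ² = 13.9867 + 0.3331 + 8.8386 + 12.8777 + 0.3067 + 8.1380 = 44.48

44.48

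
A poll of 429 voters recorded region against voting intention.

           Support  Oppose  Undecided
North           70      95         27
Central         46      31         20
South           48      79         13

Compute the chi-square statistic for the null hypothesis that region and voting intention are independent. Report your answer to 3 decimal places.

Row totals: 192, 97, 140. Column totals: 164, 205, 60. Grand total N = 429.
Expected counts (row total × column total / N):
  North, Support: 192×164/429 = 73.3986
  North, Oppose: 192×205/429 = 91.7483
  North, Undecided: 192×60/429 = 26.8531
  Central, Support: 97×164/429 = 37.0816
  Central, Oppose: 97×205/429 = 46.3520
  Central, Undecided: 97×60/429 = 13.5664
  South, Support: 140×164/429 = 53.5198
  South, Oppose: 140×205/429 = 66.8998
  South, Undecided: 140×60/429 = 19.5804
Contributions (O − E)²/E:
  (70 − 73.3986)²/73.3986 = 0.1574
  (95 − 91.7483)²/91.7483 = 0.1152
  (27 − 26.8531)²/26.8531 = 0.0008
  (46 − 37.0816)²/37.0816 = 2.1449
  (31 − 46.3520)²/46.3520 = 5.0847
  (20 − 13.5664)²/13.5664 = 3.0510
  (48 − 53.5198)²/53.5198 = 0.5693
  (79 − 66.8998)²/66.8998 = 2.1886
  (13 − 19.5804)²/19.5804 = 2.2115
χ² = 0.1574 + 0.1152 + 0.0008 + 2.1449 + 5.0847 + 3.0510 + 0.5693 + 2.1886 + 2.2115 = 15.523

15.523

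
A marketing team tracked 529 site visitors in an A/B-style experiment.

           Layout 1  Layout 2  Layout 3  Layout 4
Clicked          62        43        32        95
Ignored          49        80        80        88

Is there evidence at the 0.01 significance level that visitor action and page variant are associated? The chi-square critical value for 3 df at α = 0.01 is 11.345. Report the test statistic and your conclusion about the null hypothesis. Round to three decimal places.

Row totals: 232, 297. Column totals: 111, 123, 112, 183. Grand total N = 529.
Expected counts (row total × column total / N):
  Clicked, Layout 1: 232×111/529 = 48.6805
  Clicked, Layout 2: 232×123/529 = 53.9433
  Clicked, Layout 3: 232×112/529 = 49.1191
  Clicked, Layout 4: 232×183/529 = 80.2571
  Ignored, Layout 1: 297×111/529 = 62.3195
  Ignored, Layout 2: 297×123/529 = 69.0567
  Ignored, Layout 3: 297×112/529 = 62.8809
  Ignored, Layout 4: 297×183/529 = 102.7429
Contributions (O − E)²/E:
  (62 − 48.6805)²/48.6805 = 3.6444
  (43 − 53.9433)²/53.9433 = 2.2200
  (32 − 49.1191)²/49.1191 = 5.9664
  (95 − 80.2571)²/80.2571 = 2.7082
  (49 − 62.3195)²/62.3195 = 2.8468
  (80 − 69.0567)²/69.0567 = 1.7342
  (80 − 62.8809)²/62.8809 = 4.6606
  (88 − 102.7429)²/102.7429 = 2.1155
χ² = 3.6444 + 2.2200 + 5.9664 + 2.7082 + 2.8468 + 1.7342 + 4.6606 + 2.1155 = 25.896
df = (2−1)(4−1) = 3. Since 25.896 > 11.345, reject the null hypothesis of independence at α = 0.01.

25.896; reject H₀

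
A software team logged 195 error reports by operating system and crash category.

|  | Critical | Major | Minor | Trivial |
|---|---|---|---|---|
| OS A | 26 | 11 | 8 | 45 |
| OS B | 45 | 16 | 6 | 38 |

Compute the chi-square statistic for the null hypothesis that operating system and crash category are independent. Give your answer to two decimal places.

Row totals: 90, 105. Column totals: 71, 27, 14, 83. Grand total N = 195.
Expected counts (row total × column total / N):
  OS A, Critical: 90×71/195 = 32.769
  OS A, Major: 90×27/195 = 12.462
  OS A, Minor: 90×14/195 = 6.462
  OS A, Trivial: 90×83/195 = 38.308
  OS B, Critical: 105×71/195 = 38.231
  OS B, Major: 105×27/195 = 14.538
  OS B, Minor: 105×14/195 = 7.538
  OS B, Trivial: 105×83/195 = 44.692
Contributions (O − E)²/E:
  (26 − 32.769)²/32.769 = 1.3983
  (11 − 12.462)²/12.462 = 0.1715
  (8 − 6.462)²/6.462 = 0.3661
  (45 − 38.308)²/38.308 = 1.1690
  (45 − 38.231)²/38.231 = 1.1985
  (16 − 14.538)²/14.538 = 0.1470
  (6 − 7.538)²/7.538 = 0.3138
  (38 − 44.692)²/44.692 = 1.0020
χ² = 1.3983 + 0.1715 + 0.3661 + 1.1690 + 1.1985 + 0.1470 + 0.3138 + 1.0020 = 5.77

5.77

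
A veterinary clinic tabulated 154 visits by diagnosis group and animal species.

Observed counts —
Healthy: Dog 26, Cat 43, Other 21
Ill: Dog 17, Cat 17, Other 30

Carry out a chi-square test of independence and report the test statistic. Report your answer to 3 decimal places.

10.653

Row totals: 90, 64. Column totals: 43, 60, 51. Grand total N = 154.
Expected counts (row total × column total / N):
  Healthy, Dog: 90×43/154 = 25.1299
  Healthy, Cat: 90×60/154 = 35.0649
  Healthy, Other: 90×51/154 = 29.8052
  Ill, Dog: 64×43/154 = 17.8701
  Ill, Cat: 64×60/154 = 24.9351
  Ill, Other: 64×51/154 = 21.1948
Contributions (O − E)²/E:
  (26 − 25.1299)²/25.1299 = 0.0301
  (43 − 35.0649)²/35.0649 = 1.7957
  (21 − 29.8052)²/29.8052 = 2.6013
  (17 − 17.8701)²/17.8701 = 0.0424
  (17 − 24.9351)²/24.9351 = 2.5252
  (30 − 21.1948)²/21.1948 = 3.6580
χ² = 0.0301 + 1.7957 + 2.6013 + 0.0424 + 2.5252 + 3.6580 = 10.653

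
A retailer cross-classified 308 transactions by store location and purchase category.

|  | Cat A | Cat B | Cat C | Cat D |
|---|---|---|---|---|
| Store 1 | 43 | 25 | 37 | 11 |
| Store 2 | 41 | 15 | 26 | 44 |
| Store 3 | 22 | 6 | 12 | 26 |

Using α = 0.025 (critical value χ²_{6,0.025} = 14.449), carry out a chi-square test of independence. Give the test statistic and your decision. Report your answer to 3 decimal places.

30.869; reject H₀

Row totals: 116, 126, 66. Column totals: 106, 46, 75, 81. Grand total N = 308.
Expected counts (row total × column total / N):
  Store 1, Cat A: 116×106/308 = 39.92208
  Store 1, Cat B: 116×46/308 = 17.32468
  Store 1, Cat C: 116×75/308 = 28.24675
  Store 1, Cat D: 116×81/308 = 30.50649
  Store 2, Cat A: 126×106/308 = 43.36364
  Store 2, Cat B: 126×46/308 = 18.81818
  Store 2, Cat C: 126×75/308 = 30.68182
  Store 2, Cat D: 126×81/308 = 33.13636
  Store 3, Cat A: 66×106/308 = 22.71429
  Store 3, Cat B: 66×46/308 = 9.85714
  Store 3, Cat C: 66×75/308 = 16.07143
  Store 3, Cat D: 66×81/308 = 17.35714
Contributions (O − E)²/E:
  (43 − 39.92208)²/39.92208 = 0.2373
  (25 − 17.32468)²/17.32468 = 3.4004
  (37 − 28.24675)²/28.24675 = 2.7125
  (11 − 30.50649)²/30.50649 = 12.4729
  (41 − 43.36364)²/43.36364 = 0.1288
  (15 − 18.81818)²/18.81818 = 0.7747
  (26 − 30.68182)²/30.68182 = 0.7144
  (44 − 33.13636)²/33.13636 = 3.5616
  (22 − 22.71429)²/22.71429 = 0.0225
  (6 − 9.85714)²/9.85714 = 1.5093
  (12 − 16.07143)²/16.07143 = 1.0314
  (26 − 17.35714)²/17.35714 = 4.3036
χ² = 0.2373 + 3.4004 + 2.7125 + 12.4729 + 0.1288 + 0.7747 + 0.7144 + 3.5616 + 0.0225 + 1.5093 + 1.0314 + 4.3036 = 30.869
df = (3−1)(4−1) = 6. Since 30.869 > 14.449, reject the null hypothesis of independence at α = 0.025.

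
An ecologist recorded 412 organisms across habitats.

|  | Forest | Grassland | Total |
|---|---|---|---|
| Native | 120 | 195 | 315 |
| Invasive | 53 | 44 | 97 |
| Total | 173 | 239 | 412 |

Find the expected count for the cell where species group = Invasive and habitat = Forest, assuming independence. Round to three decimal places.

40.731

Row total (Invasive) = 97; column total (Forest) = 173; grand total N = 412.
Expected count = (row total × column total) / N = 97 × 173 / 412 = 40.731.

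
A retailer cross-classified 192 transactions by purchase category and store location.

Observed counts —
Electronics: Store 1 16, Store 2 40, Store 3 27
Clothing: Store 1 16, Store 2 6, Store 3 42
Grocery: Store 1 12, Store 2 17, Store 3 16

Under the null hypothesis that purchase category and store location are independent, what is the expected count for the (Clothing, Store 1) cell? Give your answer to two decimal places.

Row total (Clothing) = 64; column total (Store 1) = 44; grand total N = 192.
Expected count = (row total × column total) / N = 64 × 44 / 192 = 14.67.

14.67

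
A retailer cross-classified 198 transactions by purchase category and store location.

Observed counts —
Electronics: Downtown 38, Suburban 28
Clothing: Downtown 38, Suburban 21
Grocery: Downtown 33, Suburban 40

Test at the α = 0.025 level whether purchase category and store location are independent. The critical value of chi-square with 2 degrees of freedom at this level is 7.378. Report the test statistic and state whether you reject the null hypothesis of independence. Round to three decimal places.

5.117; fail to reject H₀

Row totals: 66, 59, 73. Column totals: 109, 89. Grand total N = 198.
Expected counts (row total × column total / N):
  Electronics, Downtown: 66×109/198 = 36.3333
  Electronics, Suburban: 66×89/198 = 29.6667
  Clothing, Downtown: 59×109/198 = 32.4798
  Clothing, Suburban: 59×89/198 = 26.5202
  Grocery, Downtown: 73×109/198 = 40.1869
  Grocery, Suburban: 73×89/198 = 32.8131
Contributions (O − E)²/E:
  (38 − 36.3333)²/36.3333 = 0.0765
  (28 − 29.6667)²/29.6667 = 0.0936
  (38 − 32.4798)²/32.4798 = 0.9382
  (21 − 26.5202)²/26.5202 = 1.1490
  (33 − 40.1869)²/40.1869 = 1.2853
  (40 − 32.8131)²/32.8131 = 1.5741
χ² = 0.0765 + 0.0936 + 0.9382 + 1.1490 + 1.2853 + 1.5741 = 5.117
df = (3−1)(2−1) = 2. Since 5.117 < 7.378, fail to reject the null hypothesis of independence at α = 0.025.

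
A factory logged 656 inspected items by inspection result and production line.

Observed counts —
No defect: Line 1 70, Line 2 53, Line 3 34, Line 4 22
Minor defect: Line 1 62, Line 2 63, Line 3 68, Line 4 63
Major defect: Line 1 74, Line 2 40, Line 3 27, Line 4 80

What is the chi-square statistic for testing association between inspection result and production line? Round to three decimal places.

48.518

Row totals: 179, 256, 221. Column totals: 206, 156, 129, 165. Grand total N = 656.
Expected counts (row total × column total / N):
  No defect, Line 1: 179×206/656 = 56.2104
  No defect, Line 2: 179×156/656 = 42.5671
  No defect, Line 3: 179×129/656 = 35.1997
  No defect, Line 4: 179×165/656 = 45.0229
  Minor defect, Line 1: 256×206/656 = 80.3902
  Minor defect, Line 2: 256×156/656 = 60.8780
  Minor defect, Line 3: 256×129/656 = 50.3415
  Minor defect, Line 4: 256×165/656 = 64.3902
  Major defect, Line 1: 221×206/656 = 69.3994
  Major defect, Line 2: 221×156/656 = 52.5549
  Major defect, Line 3: 221×129/656 = 43.4588
  Major defect, Line 4: 221×165/656 = 55.5869
Contributions (O − E)²/E:
  (70 − 56.2104)²/56.2104 = 3.3829
  (53 − 42.5671)²/42.5671 = 2.5570
  (34 − 35.1997)²/35.1997 = 0.0409
  (22 − 45.0229)²/45.0229 = 11.7730
  (62 − 80.3902)²/80.3902 = 4.2070
  (63 − 60.8780)²/60.8780 = 0.0740
  (68 − 50.3415)²/50.3415 = 6.1941
  (63 − 64.3902)²/64.3902 = 0.0300
  (74 − 69.3994)²/69.3994 = 0.3050
  (40 − 52.5549)²/52.5549 = 2.9993
  (27 − 43.4588)²/43.4588 = 6.2333
  (80 − 55.5869)²/55.5869 = 10.7219
χ² = 3.3829 + 2.5570 + 0.0409 + 11.7730 + 4.2070 + 0.0740 + 6.1941 + 0.0300 + 0.3050 + 2.9993 + 6.2333 + 10.7219 = 48.518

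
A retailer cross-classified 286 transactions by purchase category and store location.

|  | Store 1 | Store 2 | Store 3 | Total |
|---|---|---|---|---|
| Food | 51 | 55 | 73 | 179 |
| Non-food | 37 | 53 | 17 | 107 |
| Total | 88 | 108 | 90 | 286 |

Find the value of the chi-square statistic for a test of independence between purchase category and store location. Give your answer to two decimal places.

20.27

Grand total N = 286.
Expected counts (row total × column total / N):
  Food, Store 1: 179×88/286 = 55.077
  Food, Store 2: 179×108/286 = 67.594
  Food, Store 3: 179×90/286 = 56.329
  Non-food, Store 1: 107×88/286 = 32.923
  Non-food, Store 2: 107×108/286 = 40.406
  Non-food, Store 3: 107×90/286 = 33.671
Contributions (O − E)²/E:
  (51 − 55.077)²/55.077 = 0.3018
  (55 − 67.594)²/67.594 = 2.3465
  (73 − 56.329)²/56.329 = 4.9339
  (37 − 32.923)²/32.923 = 0.5049
  (53 − 40.406)²/40.406 = 3.9254
  (17 − 33.671)²/33.671 = 8.2541
χ² = 0.3018 + 2.3465 + 4.9339 + 0.5049 + 3.9254 + 8.2541 = 20.27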